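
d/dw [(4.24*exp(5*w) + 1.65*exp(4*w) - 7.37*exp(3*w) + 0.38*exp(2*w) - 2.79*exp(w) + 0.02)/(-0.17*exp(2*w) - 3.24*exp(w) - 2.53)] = (-2.1624*exp(6*w) - 55.5114*exp(5*w) - 68.4211*exp(4*w) + 31.0596*exp(3*w) + 54.2328*exp(2*w) - 1.916*exp(w) + 7.1235)*exp(w)/(0.0289*exp(4*w) + 1.1016*exp(3*w) + 11.3578*exp(2*w) + 16.3944*exp(w) + 6.4009)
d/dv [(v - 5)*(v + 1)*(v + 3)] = 3*v^2 - 2*v - 17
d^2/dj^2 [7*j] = 0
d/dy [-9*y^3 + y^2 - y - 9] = -27*y^2 + 2*y - 1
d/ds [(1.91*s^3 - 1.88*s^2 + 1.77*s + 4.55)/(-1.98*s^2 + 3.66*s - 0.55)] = (-3.7818*s^4 + 13.9812*s^3 - 6.5277*s^2 + 20.086*s - 17.6265)/(3.9204*s^4 - 14.4936*s^3 + 15.5736*s^2 - 4.026*s + 0.3025)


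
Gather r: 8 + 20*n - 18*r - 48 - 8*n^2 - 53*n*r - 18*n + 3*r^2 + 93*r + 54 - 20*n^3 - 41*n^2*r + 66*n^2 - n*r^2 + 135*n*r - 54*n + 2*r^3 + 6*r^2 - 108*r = -20*n^3 + 58*n^2 - 52*n + 2*r^3 + r^2*(9 - n) + r*(-41*n^2 + 82*n - 33) + 14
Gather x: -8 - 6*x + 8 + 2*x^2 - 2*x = 2*x^2 - 8*x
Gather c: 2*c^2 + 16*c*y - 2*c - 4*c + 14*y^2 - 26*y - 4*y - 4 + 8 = 2*c^2 + c*(16*y - 6) + 14*y^2 - 30*y + 4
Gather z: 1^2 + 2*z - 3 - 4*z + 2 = -2*z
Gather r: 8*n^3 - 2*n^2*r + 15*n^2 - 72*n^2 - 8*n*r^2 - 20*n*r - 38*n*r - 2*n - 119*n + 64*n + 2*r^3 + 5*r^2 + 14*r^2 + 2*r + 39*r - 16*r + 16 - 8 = 8*n^3 - 57*n^2 - 57*n + 2*r^3 + r^2*(19 - 8*n) + r*(-2*n^2 - 58*n + 25) + 8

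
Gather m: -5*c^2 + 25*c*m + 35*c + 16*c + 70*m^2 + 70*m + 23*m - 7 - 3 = -5*c^2 + 51*c + 70*m^2 + m*(25*c + 93) - 10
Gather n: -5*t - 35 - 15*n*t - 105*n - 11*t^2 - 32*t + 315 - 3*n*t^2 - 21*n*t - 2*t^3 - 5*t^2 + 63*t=n*(-3*t^2 - 36*t - 105) - 2*t^3 - 16*t^2 + 26*t + 280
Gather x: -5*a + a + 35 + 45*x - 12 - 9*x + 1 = -4*a + 36*x + 24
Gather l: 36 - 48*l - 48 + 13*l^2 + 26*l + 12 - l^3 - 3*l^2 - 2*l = -l^3 + 10*l^2 - 24*l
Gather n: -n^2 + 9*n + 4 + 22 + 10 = -n^2 + 9*n + 36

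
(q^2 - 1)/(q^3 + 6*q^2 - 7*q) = (q + 1)/(q*(q + 7))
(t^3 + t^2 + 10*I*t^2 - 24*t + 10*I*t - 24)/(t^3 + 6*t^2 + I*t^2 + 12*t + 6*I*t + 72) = (t^2 + t*(1 + 6*I) + 6*I)/(t^2 + 3*t*(2 - I) - 18*I)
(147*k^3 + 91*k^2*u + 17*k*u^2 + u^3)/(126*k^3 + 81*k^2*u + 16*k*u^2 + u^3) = (7*k + u)/(6*k + u)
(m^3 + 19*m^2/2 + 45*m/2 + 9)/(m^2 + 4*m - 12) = (2*m^2 + 7*m + 3)/(2*(m - 2))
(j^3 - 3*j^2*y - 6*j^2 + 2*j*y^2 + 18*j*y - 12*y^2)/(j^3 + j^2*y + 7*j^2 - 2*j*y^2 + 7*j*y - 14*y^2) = (j^2 - 2*j*y - 6*j + 12*y)/(j^2 + 2*j*y + 7*j + 14*y)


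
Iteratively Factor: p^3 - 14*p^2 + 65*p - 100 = (p - 4)*(p^2 - 10*p + 25) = (p - 5)*(p - 4)*(p - 5)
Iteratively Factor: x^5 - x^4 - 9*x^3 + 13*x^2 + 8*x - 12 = (x + 1)*(x^4 - 2*x^3 - 7*x^2 + 20*x - 12) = (x + 1)*(x + 3)*(x^3 - 5*x^2 + 8*x - 4) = (x - 1)*(x + 1)*(x + 3)*(x^2 - 4*x + 4) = (x - 2)*(x - 1)*(x + 1)*(x + 3)*(x - 2)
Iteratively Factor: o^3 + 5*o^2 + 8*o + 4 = (o + 2)*(o^2 + 3*o + 2) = (o + 1)*(o + 2)*(o + 2)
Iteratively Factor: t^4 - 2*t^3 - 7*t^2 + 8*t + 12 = (t - 2)*(t^3 - 7*t - 6) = (t - 3)*(t - 2)*(t^2 + 3*t + 2) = (t - 3)*(t - 2)*(t + 2)*(t + 1)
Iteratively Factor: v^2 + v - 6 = (v - 2)*(v + 3)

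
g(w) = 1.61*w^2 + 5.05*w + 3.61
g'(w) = 3.22*w + 5.05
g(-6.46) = 38.17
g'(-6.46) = -15.75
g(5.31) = 75.82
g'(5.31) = 22.15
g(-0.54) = 1.35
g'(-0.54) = 3.31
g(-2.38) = 0.71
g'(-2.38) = -2.61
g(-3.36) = 4.82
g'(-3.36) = -5.77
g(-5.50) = 24.54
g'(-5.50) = -12.66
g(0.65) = 7.57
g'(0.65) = 7.14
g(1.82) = 18.13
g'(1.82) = 10.91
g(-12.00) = 174.85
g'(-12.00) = -33.59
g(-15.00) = 290.11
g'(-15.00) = -43.25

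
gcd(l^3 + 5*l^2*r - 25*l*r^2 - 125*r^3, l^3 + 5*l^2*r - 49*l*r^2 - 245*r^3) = l + 5*r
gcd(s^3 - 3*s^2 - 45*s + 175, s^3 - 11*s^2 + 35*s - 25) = s^2 - 10*s + 25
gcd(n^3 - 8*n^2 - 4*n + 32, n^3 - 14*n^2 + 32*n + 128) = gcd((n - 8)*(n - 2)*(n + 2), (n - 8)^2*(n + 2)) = n^2 - 6*n - 16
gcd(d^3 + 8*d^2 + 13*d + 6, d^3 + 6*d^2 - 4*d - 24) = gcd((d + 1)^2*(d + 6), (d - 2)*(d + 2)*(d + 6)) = d + 6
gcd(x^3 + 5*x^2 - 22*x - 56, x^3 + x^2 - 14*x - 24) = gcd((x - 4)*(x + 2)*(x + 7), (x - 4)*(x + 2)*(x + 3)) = x^2 - 2*x - 8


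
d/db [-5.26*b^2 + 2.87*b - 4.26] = 2.87 - 10.52*b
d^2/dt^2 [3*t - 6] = 0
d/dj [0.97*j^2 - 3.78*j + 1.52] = 1.94*j - 3.78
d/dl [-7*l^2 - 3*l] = -14*l - 3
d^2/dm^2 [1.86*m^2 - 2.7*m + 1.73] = 3.72000000000000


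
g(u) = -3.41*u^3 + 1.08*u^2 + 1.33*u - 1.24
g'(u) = -10.23*u^2 + 2.16*u + 1.33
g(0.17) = -1.00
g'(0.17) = 1.40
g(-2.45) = 52.13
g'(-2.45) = -65.37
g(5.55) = -543.54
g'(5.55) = -301.79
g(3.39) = -117.17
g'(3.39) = -108.91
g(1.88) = -17.58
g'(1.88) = -30.77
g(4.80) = -347.09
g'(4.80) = -224.00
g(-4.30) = 284.13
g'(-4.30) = -197.11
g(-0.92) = 1.11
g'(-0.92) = -9.32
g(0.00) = -1.24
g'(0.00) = 1.33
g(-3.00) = 96.56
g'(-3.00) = -97.22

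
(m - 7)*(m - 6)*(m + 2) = m^3 - 11*m^2 + 16*m + 84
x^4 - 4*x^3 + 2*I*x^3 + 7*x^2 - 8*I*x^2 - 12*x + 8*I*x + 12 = (x - 2)^2*(x - I)*(x + 3*I)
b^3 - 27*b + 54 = (b - 3)^2*(b + 6)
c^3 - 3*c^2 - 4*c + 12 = (c - 3)*(c - 2)*(c + 2)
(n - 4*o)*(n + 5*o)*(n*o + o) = n^3*o + n^2*o^2 + n^2*o - 20*n*o^3 + n*o^2 - 20*o^3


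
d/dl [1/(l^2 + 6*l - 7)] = 2*(-l - 3)/(l^2 + 6*l - 7)^2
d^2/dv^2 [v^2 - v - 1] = 2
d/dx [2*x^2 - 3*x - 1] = 4*x - 3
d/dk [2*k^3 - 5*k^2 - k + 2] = 6*k^2 - 10*k - 1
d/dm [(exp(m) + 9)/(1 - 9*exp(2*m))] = (18*(exp(m) + 9)*exp(m) - 9*exp(2*m) + 1)*exp(m)/(9*exp(2*m) - 1)^2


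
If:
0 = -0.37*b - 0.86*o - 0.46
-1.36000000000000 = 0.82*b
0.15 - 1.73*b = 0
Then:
No Solution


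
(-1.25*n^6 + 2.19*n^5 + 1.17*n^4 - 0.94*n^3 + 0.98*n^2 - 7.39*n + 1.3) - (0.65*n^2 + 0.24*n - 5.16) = -1.25*n^6 + 2.19*n^5 + 1.17*n^4 - 0.94*n^3 + 0.33*n^2 - 7.63*n + 6.46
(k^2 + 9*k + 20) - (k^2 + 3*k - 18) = 6*k + 38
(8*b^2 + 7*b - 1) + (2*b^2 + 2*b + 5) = 10*b^2 + 9*b + 4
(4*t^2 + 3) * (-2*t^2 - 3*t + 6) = -8*t^4 - 12*t^3 + 18*t^2 - 9*t + 18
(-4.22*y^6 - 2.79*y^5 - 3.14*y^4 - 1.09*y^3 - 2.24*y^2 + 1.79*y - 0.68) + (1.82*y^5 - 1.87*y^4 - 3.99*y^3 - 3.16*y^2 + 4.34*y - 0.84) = -4.22*y^6 - 0.97*y^5 - 5.01*y^4 - 5.08*y^3 - 5.4*y^2 + 6.13*y - 1.52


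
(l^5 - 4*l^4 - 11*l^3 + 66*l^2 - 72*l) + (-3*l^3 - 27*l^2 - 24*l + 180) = l^5 - 4*l^4 - 14*l^3 + 39*l^2 - 96*l + 180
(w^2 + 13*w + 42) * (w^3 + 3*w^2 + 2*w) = w^5 + 16*w^4 + 83*w^3 + 152*w^2 + 84*w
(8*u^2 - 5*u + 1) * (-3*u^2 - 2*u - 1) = -24*u^4 - u^3 - u^2 + 3*u - 1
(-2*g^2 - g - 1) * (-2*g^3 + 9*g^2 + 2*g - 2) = 4*g^5 - 16*g^4 - 11*g^3 - 7*g^2 + 2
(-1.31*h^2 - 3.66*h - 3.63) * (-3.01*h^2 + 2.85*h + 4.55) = 3.9431*h^4 + 7.2831*h^3 - 5.4652*h^2 - 26.9985*h - 16.5165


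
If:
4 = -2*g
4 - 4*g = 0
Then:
No Solution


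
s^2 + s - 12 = (s - 3)*(s + 4)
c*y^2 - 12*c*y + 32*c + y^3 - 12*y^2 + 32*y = (c + y)*(y - 8)*(y - 4)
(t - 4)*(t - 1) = t^2 - 5*t + 4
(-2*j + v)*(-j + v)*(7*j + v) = 14*j^3 - 19*j^2*v + 4*j*v^2 + v^3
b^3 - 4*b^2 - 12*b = b*(b - 6)*(b + 2)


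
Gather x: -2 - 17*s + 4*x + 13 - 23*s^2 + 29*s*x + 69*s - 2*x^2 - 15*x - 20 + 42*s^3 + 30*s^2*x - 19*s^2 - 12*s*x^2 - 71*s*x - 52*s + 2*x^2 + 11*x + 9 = 42*s^3 - 42*s^2 - 12*s*x^2 + x*(30*s^2 - 42*s)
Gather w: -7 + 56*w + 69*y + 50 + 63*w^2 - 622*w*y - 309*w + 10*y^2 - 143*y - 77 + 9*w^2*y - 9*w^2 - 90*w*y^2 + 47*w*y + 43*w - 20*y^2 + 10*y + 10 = w^2*(9*y + 54) + w*(-90*y^2 - 575*y - 210) - 10*y^2 - 64*y - 24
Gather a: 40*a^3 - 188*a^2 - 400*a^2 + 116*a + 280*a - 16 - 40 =40*a^3 - 588*a^2 + 396*a - 56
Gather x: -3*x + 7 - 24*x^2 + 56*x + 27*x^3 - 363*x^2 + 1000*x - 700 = 27*x^3 - 387*x^2 + 1053*x - 693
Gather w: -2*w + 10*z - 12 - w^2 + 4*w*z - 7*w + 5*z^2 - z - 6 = -w^2 + w*(4*z - 9) + 5*z^2 + 9*z - 18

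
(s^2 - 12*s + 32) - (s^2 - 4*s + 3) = 29 - 8*s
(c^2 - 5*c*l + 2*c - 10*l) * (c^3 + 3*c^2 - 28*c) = c^5 - 5*c^4*l + 5*c^4 - 25*c^3*l - 22*c^3 + 110*c^2*l - 56*c^2 + 280*c*l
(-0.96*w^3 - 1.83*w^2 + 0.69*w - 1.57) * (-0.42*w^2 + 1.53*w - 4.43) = 0.4032*w^5 - 0.7002*w^4 + 1.1631*w^3 + 9.822*w^2 - 5.4588*w + 6.9551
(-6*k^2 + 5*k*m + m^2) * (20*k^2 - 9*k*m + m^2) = -120*k^4 + 154*k^3*m - 31*k^2*m^2 - 4*k*m^3 + m^4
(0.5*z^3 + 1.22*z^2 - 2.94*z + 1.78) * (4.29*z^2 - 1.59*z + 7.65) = 2.145*z^5 + 4.4388*z^4 - 10.7274*z^3 + 21.6438*z^2 - 25.3212*z + 13.617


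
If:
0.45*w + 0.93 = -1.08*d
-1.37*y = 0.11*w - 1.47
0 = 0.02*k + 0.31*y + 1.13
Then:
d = 5.18939393939394*y - 6.42929292929293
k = -15.5*y - 56.5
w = 13.3636363636364 - 12.4545454545455*y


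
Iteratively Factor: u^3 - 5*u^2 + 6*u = (u - 2)*(u^2 - 3*u) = (u - 3)*(u - 2)*(u)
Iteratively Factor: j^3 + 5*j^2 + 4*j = (j)*(j^2 + 5*j + 4) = j*(j + 4)*(j + 1)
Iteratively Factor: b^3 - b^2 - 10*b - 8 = (b + 1)*(b^2 - 2*b - 8) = (b - 4)*(b + 1)*(b + 2)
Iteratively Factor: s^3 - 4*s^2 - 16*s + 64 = (s - 4)*(s^2 - 16) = (s - 4)*(s + 4)*(s - 4)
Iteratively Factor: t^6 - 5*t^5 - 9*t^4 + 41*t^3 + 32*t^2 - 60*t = (t + 2)*(t^5 - 7*t^4 + 5*t^3 + 31*t^2 - 30*t) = (t - 3)*(t + 2)*(t^4 - 4*t^3 - 7*t^2 + 10*t) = t*(t - 3)*(t + 2)*(t^3 - 4*t^2 - 7*t + 10) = t*(t - 3)*(t + 2)^2*(t^2 - 6*t + 5) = t*(t - 5)*(t - 3)*(t + 2)^2*(t - 1)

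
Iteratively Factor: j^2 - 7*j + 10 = (j - 5)*(j - 2)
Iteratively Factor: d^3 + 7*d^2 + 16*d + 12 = (d + 2)*(d^2 + 5*d + 6) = (d + 2)*(d + 3)*(d + 2)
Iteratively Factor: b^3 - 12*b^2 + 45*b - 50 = (b - 2)*(b^2 - 10*b + 25) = (b - 5)*(b - 2)*(b - 5)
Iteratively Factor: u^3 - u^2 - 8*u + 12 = (u - 2)*(u^2 + u - 6) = (u - 2)^2*(u + 3)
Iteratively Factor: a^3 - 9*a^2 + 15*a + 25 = (a - 5)*(a^2 - 4*a - 5) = (a - 5)^2*(a + 1)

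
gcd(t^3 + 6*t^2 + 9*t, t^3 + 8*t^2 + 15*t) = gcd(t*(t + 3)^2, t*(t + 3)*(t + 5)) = t^2 + 3*t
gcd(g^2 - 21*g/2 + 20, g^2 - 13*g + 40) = g - 8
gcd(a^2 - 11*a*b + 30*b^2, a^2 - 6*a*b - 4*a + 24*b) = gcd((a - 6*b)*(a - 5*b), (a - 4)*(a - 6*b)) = a - 6*b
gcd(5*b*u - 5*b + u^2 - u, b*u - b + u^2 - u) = u - 1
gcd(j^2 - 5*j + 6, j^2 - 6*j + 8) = j - 2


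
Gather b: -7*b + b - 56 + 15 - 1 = -6*b - 42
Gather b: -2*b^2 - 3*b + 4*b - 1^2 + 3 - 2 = -2*b^2 + b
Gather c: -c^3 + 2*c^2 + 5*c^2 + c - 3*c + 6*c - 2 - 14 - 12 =-c^3 + 7*c^2 + 4*c - 28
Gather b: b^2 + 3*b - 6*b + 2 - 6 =b^2 - 3*b - 4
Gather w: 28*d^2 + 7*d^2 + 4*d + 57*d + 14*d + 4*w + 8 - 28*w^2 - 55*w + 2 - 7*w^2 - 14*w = 35*d^2 + 75*d - 35*w^2 - 65*w + 10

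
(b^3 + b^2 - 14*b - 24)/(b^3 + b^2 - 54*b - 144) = (b^2 - 2*b - 8)/(b^2 - 2*b - 48)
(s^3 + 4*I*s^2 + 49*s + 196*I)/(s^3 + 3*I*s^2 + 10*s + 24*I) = (s^2 + 49)/(s^2 - I*s + 6)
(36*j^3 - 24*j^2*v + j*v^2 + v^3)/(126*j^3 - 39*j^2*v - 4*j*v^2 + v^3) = (-2*j + v)/(-7*j + v)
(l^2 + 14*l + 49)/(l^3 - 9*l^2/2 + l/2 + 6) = 2*(l^2 + 14*l + 49)/(2*l^3 - 9*l^2 + l + 12)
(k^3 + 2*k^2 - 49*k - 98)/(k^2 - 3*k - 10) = (k^2 - 49)/(k - 5)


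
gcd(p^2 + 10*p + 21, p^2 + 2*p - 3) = p + 3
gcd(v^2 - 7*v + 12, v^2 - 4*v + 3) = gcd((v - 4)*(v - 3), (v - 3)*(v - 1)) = v - 3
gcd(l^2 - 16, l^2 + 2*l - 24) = l - 4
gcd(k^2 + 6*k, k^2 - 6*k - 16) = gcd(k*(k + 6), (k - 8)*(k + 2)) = 1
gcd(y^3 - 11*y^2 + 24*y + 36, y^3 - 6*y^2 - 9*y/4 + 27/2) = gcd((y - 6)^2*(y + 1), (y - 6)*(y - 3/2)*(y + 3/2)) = y - 6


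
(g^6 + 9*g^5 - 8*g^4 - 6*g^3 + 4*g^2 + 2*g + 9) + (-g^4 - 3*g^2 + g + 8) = g^6 + 9*g^5 - 9*g^4 - 6*g^3 + g^2 + 3*g + 17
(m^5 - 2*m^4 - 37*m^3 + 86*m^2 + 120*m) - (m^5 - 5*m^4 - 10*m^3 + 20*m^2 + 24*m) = 3*m^4 - 27*m^3 + 66*m^2 + 96*m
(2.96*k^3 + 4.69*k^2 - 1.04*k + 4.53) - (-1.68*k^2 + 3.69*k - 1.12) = 2.96*k^3 + 6.37*k^2 - 4.73*k + 5.65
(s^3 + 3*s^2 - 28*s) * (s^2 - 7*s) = s^5 - 4*s^4 - 49*s^3 + 196*s^2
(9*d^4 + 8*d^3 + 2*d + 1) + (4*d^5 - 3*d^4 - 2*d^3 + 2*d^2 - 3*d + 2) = 4*d^5 + 6*d^4 + 6*d^3 + 2*d^2 - d + 3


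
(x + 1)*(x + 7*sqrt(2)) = x^2 + x + 7*sqrt(2)*x + 7*sqrt(2)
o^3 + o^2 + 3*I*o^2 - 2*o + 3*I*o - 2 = (o + 1)*(o + I)*(o + 2*I)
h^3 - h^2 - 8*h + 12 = (h - 2)^2*(h + 3)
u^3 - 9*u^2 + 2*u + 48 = (u - 8)*(u - 3)*(u + 2)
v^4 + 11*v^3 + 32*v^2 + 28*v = v*(v + 2)^2*(v + 7)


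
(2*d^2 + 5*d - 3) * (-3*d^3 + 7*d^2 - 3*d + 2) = -6*d^5 - d^4 + 38*d^3 - 32*d^2 + 19*d - 6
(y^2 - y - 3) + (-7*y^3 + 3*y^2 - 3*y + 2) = -7*y^3 + 4*y^2 - 4*y - 1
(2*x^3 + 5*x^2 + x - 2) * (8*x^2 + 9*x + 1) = 16*x^5 + 58*x^4 + 55*x^3 - 2*x^2 - 17*x - 2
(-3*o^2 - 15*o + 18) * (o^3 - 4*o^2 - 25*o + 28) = -3*o^5 - 3*o^4 + 153*o^3 + 219*o^2 - 870*o + 504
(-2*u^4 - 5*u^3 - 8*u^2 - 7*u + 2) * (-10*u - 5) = 20*u^5 + 60*u^4 + 105*u^3 + 110*u^2 + 15*u - 10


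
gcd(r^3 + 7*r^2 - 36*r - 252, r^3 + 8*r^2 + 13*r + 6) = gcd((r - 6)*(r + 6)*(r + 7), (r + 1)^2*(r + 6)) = r + 6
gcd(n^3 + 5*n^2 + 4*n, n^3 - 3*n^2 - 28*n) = n^2 + 4*n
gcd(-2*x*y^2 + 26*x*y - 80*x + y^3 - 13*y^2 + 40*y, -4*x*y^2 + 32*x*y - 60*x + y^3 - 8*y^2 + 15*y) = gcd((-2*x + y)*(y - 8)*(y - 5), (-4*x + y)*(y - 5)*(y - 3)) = y - 5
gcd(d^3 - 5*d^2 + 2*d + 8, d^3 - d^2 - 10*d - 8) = d^2 - 3*d - 4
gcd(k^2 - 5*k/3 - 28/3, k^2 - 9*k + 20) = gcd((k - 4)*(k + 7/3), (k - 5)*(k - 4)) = k - 4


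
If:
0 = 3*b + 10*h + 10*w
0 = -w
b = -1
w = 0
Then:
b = -1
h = 3/10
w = 0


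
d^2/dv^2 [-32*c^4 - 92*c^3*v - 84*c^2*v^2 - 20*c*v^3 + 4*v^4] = -168*c^2 - 120*c*v + 48*v^2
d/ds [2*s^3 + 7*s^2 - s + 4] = 6*s^2 + 14*s - 1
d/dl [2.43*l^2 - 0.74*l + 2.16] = 4.86*l - 0.74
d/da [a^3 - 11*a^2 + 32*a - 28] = 3*a^2 - 22*a + 32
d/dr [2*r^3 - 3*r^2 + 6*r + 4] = 6*r^2 - 6*r + 6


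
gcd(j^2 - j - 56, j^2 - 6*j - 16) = j - 8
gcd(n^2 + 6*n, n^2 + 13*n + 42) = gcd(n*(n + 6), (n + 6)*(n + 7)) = n + 6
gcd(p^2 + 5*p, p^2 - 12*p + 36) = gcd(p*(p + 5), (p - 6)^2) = 1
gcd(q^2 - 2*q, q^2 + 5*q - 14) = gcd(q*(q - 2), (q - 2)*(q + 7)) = q - 2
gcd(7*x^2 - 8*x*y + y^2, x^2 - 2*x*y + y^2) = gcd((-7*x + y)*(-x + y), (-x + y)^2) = x - y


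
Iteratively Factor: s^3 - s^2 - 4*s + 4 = (s - 2)*(s^2 + s - 2) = (s - 2)*(s - 1)*(s + 2)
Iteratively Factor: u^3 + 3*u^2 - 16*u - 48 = (u + 4)*(u^2 - u - 12) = (u + 3)*(u + 4)*(u - 4)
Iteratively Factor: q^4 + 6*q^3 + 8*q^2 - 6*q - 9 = (q + 3)*(q^3 + 3*q^2 - q - 3) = (q + 3)^2*(q^2 - 1) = (q - 1)*(q + 3)^2*(q + 1)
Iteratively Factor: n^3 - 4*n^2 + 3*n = (n - 1)*(n^2 - 3*n) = (n - 3)*(n - 1)*(n)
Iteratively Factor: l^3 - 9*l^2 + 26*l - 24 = (l - 4)*(l^2 - 5*l + 6) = (l - 4)*(l - 2)*(l - 3)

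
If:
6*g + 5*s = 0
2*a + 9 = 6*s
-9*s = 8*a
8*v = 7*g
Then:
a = -27/22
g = -10/11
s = 12/11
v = -35/44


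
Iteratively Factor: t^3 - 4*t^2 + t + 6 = (t - 3)*(t^2 - t - 2) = (t - 3)*(t + 1)*(t - 2)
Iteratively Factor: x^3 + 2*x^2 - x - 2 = (x - 1)*(x^2 + 3*x + 2) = (x - 1)*(x + 2)*(x + 1)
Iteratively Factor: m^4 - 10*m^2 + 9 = (m - 3)*(m^3 + 3*m^2 - m - 3) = (m - 3)*(m - 1)*(m^2 + 4*m + 3) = (m - 3)*(m - 1)*(m + 1)*(m + 3)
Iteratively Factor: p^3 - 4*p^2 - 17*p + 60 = (p - 3)*(p^2 - p - 20) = (p - 3)*(p + 4)*(p - 5)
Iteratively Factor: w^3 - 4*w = (w - 2)*(w^2 + 2*w) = (w - 2)*(w + 2)*(w)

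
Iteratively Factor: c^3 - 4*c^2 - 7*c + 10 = (c - 5)*(c^2 + c - 2) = (c - 5)*(c + 2)*(c - 1)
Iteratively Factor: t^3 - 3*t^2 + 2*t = (t - 1)*(t^2 - 2*t) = t*(t - 1)*(t - 2)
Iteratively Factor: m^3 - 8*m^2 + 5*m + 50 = (m - 5)*(m^2 - 3*m - 10) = (m - 5)^2*(m + 2)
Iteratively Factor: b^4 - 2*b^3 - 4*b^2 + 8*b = (b - 2)*(b^3 - 4*b) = b*(b - 2)*(b^2 - 4) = b*(b - 2)*(b + 2)*(b - 2)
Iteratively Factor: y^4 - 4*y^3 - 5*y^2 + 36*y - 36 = (y - 2)*(y^3 - 2*y^2 - 9*y + 18) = (y - 2)^2*(y^2 - 9) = (y - 2)^2*(y + 3)*(y - 3)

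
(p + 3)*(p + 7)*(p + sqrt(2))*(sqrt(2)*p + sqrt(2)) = sqrt(2)*p^4 + 2*p^3 + 11*sqrt(2)*p^3 + 22*p^2 + 31*sqrt(2)*p^2 + 21*sqrt(2)*p + 62*p + 42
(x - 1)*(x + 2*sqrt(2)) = x^2 - x + 2*sqrt(2)*x - 2*sqrt(2)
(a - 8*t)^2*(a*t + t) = a^3*t - 16*a^2*t^2 + a^2*t + 64*a*t^3 - 16*a*t^2 + 64*t^3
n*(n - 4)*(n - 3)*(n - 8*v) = n^4 - 8*n^3*v - 7*n^3 + 56*n^2*v + 12*n^2 - 96*n*v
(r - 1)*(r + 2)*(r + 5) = r^3 + 6*r^2 + 3*r - 10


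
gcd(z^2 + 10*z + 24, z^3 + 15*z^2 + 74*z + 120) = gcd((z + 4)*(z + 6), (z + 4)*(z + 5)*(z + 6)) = z^2 + 10*z + 24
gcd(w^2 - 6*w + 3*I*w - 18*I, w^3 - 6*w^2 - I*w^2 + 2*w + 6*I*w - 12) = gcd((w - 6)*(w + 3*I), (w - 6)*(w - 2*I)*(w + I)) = w - 6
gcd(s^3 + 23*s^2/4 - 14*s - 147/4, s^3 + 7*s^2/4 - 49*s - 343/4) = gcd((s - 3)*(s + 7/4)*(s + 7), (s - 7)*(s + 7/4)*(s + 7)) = s^2 + 35*s/4 + 49/4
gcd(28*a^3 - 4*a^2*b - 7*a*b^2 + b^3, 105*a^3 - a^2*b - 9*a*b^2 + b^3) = 7*a - b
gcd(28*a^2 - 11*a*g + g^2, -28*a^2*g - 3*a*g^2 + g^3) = 7*a - g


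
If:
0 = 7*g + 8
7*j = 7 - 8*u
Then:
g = -8/7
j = 1 - 8*u/7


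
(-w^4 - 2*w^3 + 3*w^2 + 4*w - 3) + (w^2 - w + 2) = -w^4 - 2*w^3 + 4*w^2 + 3*w - 1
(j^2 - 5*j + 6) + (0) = j^2 - 5*j + 6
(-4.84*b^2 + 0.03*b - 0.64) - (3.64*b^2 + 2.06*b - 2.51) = -8.48*b^2 - 2.03*b + 1.87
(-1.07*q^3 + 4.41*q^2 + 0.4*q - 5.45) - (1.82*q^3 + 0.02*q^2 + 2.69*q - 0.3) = -2.89*q^3 + 4.39*q^2 - 2.29*q - 5.15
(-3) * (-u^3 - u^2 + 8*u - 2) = 3*u^3 + 3*u^2 - 24*u + 6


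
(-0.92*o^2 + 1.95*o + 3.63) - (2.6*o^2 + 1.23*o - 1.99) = -3.52*o^2 + 0.72*o + 5.62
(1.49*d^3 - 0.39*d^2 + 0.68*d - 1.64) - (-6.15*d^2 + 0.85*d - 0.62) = 1.49*d^3 + 5.76*d^2 - 0.17*d - 1.02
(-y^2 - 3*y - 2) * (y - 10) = -y^3 + 7*y^2 + 28*y + 20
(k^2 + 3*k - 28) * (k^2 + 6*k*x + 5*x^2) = k^4 + 6*k^3*x + 3*k^3 + 5*k^2*x^2 + 18*k^2*x - 28*k^2 + 15*k*x^2 - 168*k*x - 140*x^2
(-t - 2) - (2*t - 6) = 4 - 3*t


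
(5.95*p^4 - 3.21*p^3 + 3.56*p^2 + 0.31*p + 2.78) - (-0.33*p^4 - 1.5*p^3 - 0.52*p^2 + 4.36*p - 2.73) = 6.28*p^4 - 1.71*p^3 + 4.08*p^2 - 4.05*p + 5.51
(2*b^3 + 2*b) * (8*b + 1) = 16*b^4 + 2*b^3 + 16*b^2 + 2*b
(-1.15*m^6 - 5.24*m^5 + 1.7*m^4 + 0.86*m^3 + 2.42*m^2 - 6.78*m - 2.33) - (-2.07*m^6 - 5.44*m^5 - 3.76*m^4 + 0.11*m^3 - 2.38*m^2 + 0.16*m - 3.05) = 0.92*m^6 + 0.2*m^5 + 5.46*m^4 + 0.75*m^3 + 4.8*m^2 - 6.94*m + 0.72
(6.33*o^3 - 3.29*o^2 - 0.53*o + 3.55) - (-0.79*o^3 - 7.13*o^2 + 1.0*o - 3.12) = 7.12*o^3 + 3.84*o^2 - 1.53*o + 6.67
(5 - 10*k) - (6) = -10*k - 1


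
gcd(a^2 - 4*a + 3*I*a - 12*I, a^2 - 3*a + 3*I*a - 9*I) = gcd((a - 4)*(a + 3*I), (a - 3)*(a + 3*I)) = a + 3*I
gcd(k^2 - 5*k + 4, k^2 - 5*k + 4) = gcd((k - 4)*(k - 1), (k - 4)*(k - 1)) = k^2 - 5*k + 4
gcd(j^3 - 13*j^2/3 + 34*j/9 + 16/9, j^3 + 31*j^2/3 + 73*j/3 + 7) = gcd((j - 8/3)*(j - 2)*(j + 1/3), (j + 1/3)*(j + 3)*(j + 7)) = j + 1/3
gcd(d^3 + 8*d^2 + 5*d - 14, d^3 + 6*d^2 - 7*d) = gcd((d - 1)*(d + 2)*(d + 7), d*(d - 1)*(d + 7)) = d^2 + 6*d - 7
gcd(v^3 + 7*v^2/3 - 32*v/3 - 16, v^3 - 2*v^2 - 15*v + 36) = v^2 + v - 12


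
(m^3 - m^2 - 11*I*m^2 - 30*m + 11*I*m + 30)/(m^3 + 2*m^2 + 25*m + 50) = (m^2 - m*(1 + 6*I) + 6*I)/(m^2 + m*(2 + 5*I) + 10*I)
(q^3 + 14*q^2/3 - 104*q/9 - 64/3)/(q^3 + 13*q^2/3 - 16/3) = (q^2 + 10*q/3 - 16)/(q^2 + 3*q - 4)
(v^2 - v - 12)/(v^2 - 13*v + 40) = (v^2 - v - 12)/(v^2 - 13*v + 40)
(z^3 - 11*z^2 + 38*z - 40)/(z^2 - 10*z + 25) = (z^2 - 6*z + 8)/(z - 5)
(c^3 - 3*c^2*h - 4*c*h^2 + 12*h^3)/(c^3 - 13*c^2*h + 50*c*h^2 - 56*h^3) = (c^2 - c*h - 6*h^2)/(c^2 - 11*c*h + 28*h^2)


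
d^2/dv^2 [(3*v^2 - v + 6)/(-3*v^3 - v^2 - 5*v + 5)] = 2*(-27*v^6 + 27*v^5 - 180*v^4 - 458*v^3 - 243*v^2 - 345*v - 230)/(27*v^9 + 27*v^8 + 144*v^7 - 44*v^6 + 150*v^5 - 390*v^4 + 200*v^3 - 300*v^2 + 375*v - 125)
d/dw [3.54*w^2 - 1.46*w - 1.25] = 7.08*w - 1.46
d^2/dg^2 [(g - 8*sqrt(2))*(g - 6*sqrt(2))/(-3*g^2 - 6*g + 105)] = 2*(2*g^3 + 14*sqrt(2)*g^3 - 393*g^2 - 576*g + 1470*sqrt(2)*g - 4969 + 980*sqrt(2))/(3*(g^6 + 6*g^5 - 93*g^4 - 412*g^3 + 3255*g^2 + 7350*g - 42875))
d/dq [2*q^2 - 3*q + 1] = 4*q - 3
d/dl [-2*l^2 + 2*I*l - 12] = -4*l + 2*I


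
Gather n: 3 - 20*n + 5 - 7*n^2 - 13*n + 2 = -7*n^2 - 33*n + 10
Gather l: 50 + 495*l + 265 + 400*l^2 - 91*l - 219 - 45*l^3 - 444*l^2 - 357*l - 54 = -45*l^3 - 44*l^2 + 47*l + 42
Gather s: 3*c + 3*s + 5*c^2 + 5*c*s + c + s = 5*c^2 + 4*c + s*(5*c + 4)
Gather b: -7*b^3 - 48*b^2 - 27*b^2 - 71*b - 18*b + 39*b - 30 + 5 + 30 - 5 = -7*b^3 - 75*b^2 - 50*b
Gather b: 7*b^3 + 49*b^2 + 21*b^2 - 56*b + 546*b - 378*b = 7*b^3 + 70*b^2 + 112*b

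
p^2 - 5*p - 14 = (p - 7)*(p + 2)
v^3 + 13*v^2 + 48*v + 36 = (v + 1)*(v + 6)^2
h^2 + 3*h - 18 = (h - 3)*(h + 6)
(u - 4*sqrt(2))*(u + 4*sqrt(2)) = u^2 - 32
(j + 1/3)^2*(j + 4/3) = j^3 + 2*j^2 + j + 4/27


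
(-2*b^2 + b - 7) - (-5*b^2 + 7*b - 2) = 3*b^2 - 6*b - 5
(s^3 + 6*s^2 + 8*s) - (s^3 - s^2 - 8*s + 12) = 7*s^2 + 16*s - 12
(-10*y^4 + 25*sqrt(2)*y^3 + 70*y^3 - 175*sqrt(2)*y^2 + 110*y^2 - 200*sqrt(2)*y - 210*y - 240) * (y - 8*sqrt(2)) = -10*y^5 + 70*y^4 + 105*sqrt(2)*y^4 - 735*sqrt(2)*y^3 - 290*y^3 - 1080*sqrt(2)*y^2 + 2590*y^2 + 1680*sqrt(2)*y + 2960*y + 1920*sqrt(2)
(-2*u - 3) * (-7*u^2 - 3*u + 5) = 14*u^3 + 27*u^2 - u - 15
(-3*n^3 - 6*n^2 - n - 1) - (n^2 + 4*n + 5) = -3*n^3 - 7*n^2 - 5*n - 6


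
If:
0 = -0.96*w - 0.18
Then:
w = -0.19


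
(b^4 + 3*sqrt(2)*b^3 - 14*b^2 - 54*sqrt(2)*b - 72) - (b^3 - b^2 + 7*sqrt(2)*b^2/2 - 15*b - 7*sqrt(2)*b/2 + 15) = b^4 - b^3 + 3*sqrt(2)*b^3 - 13*b^2 - 7*sqrt(2)*b^2/2 - 101*sqrt(2)*b/2 + 15*b - 87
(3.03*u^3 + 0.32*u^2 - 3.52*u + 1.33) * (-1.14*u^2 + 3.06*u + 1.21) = -3.4542*u^5 + 8.907*u^4 + 8.6583*u^3 - 11.9002*u^2 - 0.1894*u + 1.6093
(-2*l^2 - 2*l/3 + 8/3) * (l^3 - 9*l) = -2*l^5 - 2*l^4/3 + 62*l^3/3 + 6*l^2 - 24*l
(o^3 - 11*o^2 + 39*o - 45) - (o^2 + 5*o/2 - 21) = o^3 - 12*o^2 + 73*o/2 - 24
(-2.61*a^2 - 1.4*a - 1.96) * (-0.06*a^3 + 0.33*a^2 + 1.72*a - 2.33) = 0.1566*a^5 - 0.7773*a^4 - 4.8336*a^3 + 3.0265*a^2 - 0.1092*a + 4.5668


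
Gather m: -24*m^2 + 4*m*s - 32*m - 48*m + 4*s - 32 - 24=-24*m^2 + m*(4*s - 80) + 4*s - 56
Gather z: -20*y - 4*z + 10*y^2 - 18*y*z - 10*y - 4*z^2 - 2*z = 10*y^2 - 30*y - 4*z^2 + z*(-18*y - 6)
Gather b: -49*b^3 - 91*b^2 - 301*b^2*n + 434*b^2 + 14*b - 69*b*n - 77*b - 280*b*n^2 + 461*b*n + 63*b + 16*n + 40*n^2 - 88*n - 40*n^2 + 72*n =-49*b^3 + b^2*(343 - 301*n) + b*(-280*n^2 + 392*n)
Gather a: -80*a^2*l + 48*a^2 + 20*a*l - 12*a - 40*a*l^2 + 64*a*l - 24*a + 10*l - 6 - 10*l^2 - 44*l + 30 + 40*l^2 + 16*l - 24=a^2*(48 - 80*l) + a*(-40*l^2 + 84*l - 36) + 30*l^2 - 18*l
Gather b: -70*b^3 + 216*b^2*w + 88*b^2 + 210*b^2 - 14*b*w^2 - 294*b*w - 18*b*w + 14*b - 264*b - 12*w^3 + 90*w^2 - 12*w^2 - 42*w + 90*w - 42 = -70*b^3 + b^2*(216*w + 298) + b*(-14*w^2 - 312*w - 250) - 12*w^3 + 78*w^2 + 48*w - 42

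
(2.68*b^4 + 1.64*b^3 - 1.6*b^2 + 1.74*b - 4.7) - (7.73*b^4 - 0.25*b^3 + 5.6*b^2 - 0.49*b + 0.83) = -5.05*b^4 + 1.89*b^3 - 7.2*b^2 + 2.23*b - 5.53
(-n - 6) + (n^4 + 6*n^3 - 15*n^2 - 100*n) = n^4 + 6*n^3 - 15*n^2 - 101*n - 6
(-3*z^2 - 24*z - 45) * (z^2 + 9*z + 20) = -3*z^4 - 51*z^3 - 321*z^2 - 885*z - 900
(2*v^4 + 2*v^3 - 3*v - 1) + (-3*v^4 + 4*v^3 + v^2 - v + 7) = -v^4 + 6*v^3 + v^2 - 4*v + 6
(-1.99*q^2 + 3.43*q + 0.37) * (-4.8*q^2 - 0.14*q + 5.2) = 9.552*q^4 - 16.1854*q^3 - 12.6042*q^2 + 17.7842*q + 1.924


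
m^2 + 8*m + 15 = (m + 3)*(m + 5)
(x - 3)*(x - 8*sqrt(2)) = x^2 - 8*sqrt(2)*x - 3*x + 24*sqrt(2)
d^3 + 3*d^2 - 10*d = d*(d - 2)*(d + 5)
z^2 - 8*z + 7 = (z - 7)*(z - 1)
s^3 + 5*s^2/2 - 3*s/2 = s*(s - 1/2)*(s + 3)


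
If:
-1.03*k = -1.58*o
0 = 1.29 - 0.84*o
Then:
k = 2.36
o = 1.54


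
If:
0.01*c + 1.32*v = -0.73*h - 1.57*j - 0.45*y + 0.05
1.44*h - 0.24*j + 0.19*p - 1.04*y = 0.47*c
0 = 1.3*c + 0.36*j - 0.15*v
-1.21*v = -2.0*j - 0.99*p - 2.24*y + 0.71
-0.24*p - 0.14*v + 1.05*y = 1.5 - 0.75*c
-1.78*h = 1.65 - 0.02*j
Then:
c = 15.35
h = -1.36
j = -38.45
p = 90.61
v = 40.74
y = 16.61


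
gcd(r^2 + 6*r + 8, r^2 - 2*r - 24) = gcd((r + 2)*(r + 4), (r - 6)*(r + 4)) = r + 4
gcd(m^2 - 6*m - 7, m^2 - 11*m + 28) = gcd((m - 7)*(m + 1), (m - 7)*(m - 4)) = m - 7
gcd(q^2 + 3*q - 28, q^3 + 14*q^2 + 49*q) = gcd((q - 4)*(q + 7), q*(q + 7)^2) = q + 7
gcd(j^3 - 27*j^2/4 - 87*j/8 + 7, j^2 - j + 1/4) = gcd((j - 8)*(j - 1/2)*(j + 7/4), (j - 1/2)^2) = j - 1/2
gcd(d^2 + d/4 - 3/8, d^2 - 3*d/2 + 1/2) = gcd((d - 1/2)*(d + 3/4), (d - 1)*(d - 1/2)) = d - 1/2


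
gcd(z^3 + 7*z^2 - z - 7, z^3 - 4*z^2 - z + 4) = z^2 - 1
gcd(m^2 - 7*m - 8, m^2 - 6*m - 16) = m - 8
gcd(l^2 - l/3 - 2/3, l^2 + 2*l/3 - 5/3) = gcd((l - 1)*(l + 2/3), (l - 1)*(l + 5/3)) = l - 1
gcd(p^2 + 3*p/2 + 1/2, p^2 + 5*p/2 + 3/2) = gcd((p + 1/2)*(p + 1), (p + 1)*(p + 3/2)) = p + 1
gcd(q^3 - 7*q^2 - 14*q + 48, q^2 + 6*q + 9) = q + 3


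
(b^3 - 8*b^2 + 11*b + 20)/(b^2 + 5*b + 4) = (b^2 - 9*b + 20)/(b + 4)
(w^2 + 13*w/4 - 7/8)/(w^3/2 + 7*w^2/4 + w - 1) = (8*w^2 + 26*w - 7)/(2*(2*w^3 + 7*w^2 + 4*w - 4))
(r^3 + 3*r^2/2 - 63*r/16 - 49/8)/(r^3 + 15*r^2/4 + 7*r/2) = (4*r^2 - r - 14)/(4*r*(r + 2))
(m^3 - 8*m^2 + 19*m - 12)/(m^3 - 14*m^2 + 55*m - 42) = (m^2 - 7*m + 12)/(m^2 - 13*m + 42)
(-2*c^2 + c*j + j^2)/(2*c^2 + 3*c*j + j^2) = (-c + j)/(c + j)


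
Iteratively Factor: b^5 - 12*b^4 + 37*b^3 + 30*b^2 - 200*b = (b - 5)*(b^4 - 7*b^3 + 2*b^2 + 40*b) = (b - 5)^2*(b^3 - 2*b^2 - 8*b) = (b - 5)^2*(b + 2)*(b^2 - 4*b) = b*(b - 5)^2*(b + 2)*(b - 4)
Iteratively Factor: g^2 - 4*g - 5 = (g + 1)*(g - 5)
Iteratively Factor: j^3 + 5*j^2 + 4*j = (j + 4)*(j^2 + j) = j*(j + 4)*(j + 1)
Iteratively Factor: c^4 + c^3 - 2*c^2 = (c - 1)*(c^3 + 2*c^2) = c*(c - 1)*(c^2 + 2*c) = c^2*(c - 1)*(c + 2)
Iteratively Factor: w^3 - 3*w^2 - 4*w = (w)*(w^2 - 3*w - 4) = w*(w + 1)*(w - 4)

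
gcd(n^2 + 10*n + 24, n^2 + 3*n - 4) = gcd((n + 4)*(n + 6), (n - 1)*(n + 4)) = n + 4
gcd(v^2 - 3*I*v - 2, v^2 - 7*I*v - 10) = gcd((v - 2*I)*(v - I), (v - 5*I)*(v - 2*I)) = v - 2*I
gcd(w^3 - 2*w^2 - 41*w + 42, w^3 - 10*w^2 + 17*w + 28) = w - 7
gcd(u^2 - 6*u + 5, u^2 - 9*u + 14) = 1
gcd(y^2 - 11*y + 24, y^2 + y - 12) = y - 3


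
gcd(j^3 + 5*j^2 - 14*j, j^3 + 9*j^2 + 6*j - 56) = j^2 + 5*j - 14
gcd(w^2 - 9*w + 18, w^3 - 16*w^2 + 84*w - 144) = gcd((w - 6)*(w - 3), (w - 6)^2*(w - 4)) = w - 6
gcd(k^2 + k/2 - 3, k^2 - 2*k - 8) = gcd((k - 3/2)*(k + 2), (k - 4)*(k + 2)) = k + 2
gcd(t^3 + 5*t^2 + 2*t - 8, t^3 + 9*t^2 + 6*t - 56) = t + 4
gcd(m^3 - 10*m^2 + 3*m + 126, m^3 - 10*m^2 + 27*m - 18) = m - 6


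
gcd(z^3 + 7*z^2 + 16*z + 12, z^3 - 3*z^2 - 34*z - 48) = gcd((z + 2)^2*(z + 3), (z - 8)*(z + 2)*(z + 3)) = z^2 + 5*z + 6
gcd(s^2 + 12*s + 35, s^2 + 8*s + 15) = s + 5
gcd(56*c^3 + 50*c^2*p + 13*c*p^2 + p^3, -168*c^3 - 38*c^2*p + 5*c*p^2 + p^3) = 28*c^2 + 11*c*p + p^2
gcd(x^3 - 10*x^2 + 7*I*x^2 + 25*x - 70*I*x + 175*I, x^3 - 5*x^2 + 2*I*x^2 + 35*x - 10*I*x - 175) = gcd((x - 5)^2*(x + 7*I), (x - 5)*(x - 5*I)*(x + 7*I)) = x^2 + x*(-5 + 7*I) - 35*I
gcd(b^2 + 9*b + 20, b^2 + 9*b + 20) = b^2 + 9*b + 20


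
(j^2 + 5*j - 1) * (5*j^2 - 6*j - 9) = 5*j^4 + 19*j^3 - 44*j^2 - 39*j + 9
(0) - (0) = 0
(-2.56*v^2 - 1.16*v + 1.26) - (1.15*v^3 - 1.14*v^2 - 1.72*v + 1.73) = -1.15*v^3 - 1.42*v^2 + 0.56*v - 0.47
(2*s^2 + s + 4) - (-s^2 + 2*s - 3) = 3*s^2 - s + 7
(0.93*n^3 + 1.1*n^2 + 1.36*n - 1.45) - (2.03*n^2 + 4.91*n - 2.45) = 0.93*n^3 - 0.93*n^2 - 3.55*n + 1.0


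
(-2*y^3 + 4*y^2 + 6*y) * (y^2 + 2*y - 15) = -2*y^5 + 44*y^3 - 48*y^2 - 90*y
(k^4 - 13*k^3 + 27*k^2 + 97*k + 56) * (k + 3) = k^5 - 10*k^4 - 12*k^3 + 178*k^2 + 347*k + 168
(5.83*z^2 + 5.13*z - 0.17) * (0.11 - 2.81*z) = -16.3823*z^3 - 13.774*z^2 + 1.042*z - 0.0187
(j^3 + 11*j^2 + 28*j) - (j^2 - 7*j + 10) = j^3 + 10*j^2 + 35*j - 10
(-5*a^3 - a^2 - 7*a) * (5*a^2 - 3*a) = -25*a^5 + 10*a^4 - 32*a^3 + 21*a^2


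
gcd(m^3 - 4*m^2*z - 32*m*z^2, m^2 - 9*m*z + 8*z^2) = -m + 8*z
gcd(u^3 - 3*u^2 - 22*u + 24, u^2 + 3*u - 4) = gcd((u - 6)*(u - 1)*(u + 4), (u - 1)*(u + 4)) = u^2 + 3*u - 4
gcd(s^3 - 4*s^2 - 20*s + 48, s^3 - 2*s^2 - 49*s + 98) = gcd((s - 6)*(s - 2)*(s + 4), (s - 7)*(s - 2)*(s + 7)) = s - 2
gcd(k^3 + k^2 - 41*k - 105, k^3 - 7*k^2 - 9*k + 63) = k^2 - 4*k - 21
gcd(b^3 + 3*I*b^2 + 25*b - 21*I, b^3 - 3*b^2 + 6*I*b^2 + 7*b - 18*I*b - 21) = b^2 + 6*I*b + 7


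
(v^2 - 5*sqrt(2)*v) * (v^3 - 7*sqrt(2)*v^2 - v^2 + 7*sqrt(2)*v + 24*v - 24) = v^5 - 12*sqrt(2)*v^4 - v^4 + 12*sqrt(2)*v^3 + 94*v^3 - 120*sqrt(2)*v^2 - 94*v^2 + 120*sqrt(2)*v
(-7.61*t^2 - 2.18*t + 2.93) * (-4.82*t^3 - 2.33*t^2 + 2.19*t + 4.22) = 36.6802*t^5 + 28.2389*t^4 - 25.7091*t^3 - 43.7153*t^2 - 2.7829*t + 12.3646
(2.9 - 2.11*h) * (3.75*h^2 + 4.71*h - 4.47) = -7.9125*h^3 + 0.936900000000001*h^2 + 23.0907*h - 12.963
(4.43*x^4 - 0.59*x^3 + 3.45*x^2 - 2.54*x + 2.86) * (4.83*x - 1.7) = 21.3969*x^5 - 10.3807*x^4 + 17.6665*x^3 - 18.1332*x^2 + 18.1318*x - 4.862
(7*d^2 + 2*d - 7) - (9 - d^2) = 8*d^2 + 2*d - 16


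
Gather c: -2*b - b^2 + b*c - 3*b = -b^2 + b*c - 5*b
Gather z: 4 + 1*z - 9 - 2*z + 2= -z - 3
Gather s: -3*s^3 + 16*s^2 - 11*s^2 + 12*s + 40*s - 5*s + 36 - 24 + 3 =-3*s^3 + 5*s^2 + 47*s + 15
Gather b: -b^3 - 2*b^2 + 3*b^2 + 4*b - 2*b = -b^3 + b^2 + 2*b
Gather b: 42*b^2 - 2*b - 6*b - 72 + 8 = 42*b^2 - 8*b - 64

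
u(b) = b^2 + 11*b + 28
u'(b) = 2*b + 11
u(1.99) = 53.85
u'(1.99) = 14.98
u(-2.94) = 4.30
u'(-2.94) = 5.12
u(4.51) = 97.95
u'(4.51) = 20.02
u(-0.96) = 18.36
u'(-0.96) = 9.08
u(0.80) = 37.44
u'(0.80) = 12.60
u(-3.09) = 3.56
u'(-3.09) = 4.82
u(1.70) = 49.59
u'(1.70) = 14.40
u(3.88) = 85.73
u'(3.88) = 18.76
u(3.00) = 70.00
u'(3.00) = 17.00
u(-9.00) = 10.00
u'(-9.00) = -7.00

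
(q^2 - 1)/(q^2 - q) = (q + 1)/q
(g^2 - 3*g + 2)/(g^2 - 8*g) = (g^2 - 3*g + 2)/(g*(g - 8))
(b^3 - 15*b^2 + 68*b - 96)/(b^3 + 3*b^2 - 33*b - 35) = (b^3 - 15*b^2 + 68*b - 96)/(b^3 + 3*b^2 - 33*b - 35)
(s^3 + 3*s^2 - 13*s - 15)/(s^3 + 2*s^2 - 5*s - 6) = (s^2 + 2*s - 15)/(s^2 + s - 6)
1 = 1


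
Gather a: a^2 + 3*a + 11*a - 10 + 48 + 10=a^2 + 14*a + 48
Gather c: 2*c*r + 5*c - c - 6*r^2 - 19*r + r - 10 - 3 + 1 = c*(2*r + 4) - 6*r^2 - 18*r - 12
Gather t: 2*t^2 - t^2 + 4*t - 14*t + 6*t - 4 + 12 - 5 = t^2 - 4*t + 3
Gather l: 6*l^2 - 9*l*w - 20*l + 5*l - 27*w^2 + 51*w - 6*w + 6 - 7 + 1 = 6*l^2 + l*(-9*w - 15) - 27*w^2 + 45*w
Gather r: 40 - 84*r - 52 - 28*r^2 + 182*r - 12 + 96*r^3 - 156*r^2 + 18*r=96*r^3 - 184*r^2 + 116*r - 24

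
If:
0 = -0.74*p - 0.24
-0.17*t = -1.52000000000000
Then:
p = -0.32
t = 8.94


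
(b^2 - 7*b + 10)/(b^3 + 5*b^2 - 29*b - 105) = (b - 2)/(b^2 + 10*b + 21)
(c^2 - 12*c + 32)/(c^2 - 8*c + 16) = (c - 8)/(c - 4)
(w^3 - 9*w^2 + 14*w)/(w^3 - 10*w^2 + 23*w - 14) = w/(w - 1)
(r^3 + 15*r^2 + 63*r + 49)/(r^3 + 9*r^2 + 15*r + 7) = (r + 7)/(r + 1)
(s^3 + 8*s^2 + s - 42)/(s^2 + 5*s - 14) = s + 3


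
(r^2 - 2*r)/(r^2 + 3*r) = (r - 2)/(r + 3)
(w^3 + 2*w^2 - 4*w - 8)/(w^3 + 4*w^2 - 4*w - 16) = (w + 2)/(w + 4)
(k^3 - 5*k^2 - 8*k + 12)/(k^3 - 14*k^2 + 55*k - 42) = (k + 2)/(k - 7)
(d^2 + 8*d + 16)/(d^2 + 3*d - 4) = (d + 4)/(d - 1)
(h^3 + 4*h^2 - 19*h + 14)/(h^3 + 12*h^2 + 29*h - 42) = (h - 2)/(h + 6)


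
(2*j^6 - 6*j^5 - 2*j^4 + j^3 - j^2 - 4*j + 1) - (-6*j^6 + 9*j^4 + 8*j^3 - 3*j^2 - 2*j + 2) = 8*j^6 - 6*j^5 - 11*j^4 - 7*j^3 + 2*j^2 - 2*j - 1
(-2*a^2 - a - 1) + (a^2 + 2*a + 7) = -a^2 + a + 6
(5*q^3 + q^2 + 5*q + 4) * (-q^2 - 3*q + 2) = -5*q^5 - 16*q^4 + 2*q^3 - 17*q^2 - 2*q + 8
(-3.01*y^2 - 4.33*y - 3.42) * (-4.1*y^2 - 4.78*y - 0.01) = 12.341*y^4 + 32.1408*y^3 + 34.7495*y^2 + 16.3909*y + 0.0342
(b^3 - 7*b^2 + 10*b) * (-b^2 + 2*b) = -b^5 + 9*b^4 - 24*b^3 + 20*b^2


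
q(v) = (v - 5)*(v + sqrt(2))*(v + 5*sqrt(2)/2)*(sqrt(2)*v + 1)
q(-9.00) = 6806.09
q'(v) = sqrt(2)*(v - 5)*(v + sqrt(2))*(v + 5*sqrt(2)/2) + (v - 5)*(v + sqrt(2))*(sqrt(2)*v + 1) + (v - 5)*(v + 5*sqrt(2)/2)*(sqrt(2)*v + 1) + (v + sqrt(2))*(v + 5*sqrt(2)/2)*(sqrt(2)*v + 1) = 4*sqrt(2)*v^3 - 15*sqrt(2)*v^2 + 24*v^2 - 80*v + 17*sqrt(2)*v - 85*sqrt(2)/2 + 5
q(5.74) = 447.73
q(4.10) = -257.61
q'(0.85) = -97.18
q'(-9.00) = -3449.59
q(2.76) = -288.63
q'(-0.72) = -15.48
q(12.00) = 26215.08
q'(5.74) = 785.33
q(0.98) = -103.69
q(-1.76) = -6.18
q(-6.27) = 1177.26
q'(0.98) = -101.94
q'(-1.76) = 21.18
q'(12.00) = 9449.74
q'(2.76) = -69.39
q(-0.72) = 0.20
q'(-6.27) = -989.06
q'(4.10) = 152.19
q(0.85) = -90.74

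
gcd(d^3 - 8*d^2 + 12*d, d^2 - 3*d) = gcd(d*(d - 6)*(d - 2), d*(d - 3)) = d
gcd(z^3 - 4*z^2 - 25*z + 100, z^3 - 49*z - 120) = z + 5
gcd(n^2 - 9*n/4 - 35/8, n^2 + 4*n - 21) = 1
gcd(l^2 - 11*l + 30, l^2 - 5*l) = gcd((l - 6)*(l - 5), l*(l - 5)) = l - 5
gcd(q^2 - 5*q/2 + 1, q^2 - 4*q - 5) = 1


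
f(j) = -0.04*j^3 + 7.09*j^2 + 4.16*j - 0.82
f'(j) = -0.12*j^2 + 14.18*j + 4.16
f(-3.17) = 58.51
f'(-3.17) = -42.00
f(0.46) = 2.59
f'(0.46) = 10.66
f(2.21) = 42.57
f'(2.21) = 34.91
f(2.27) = 44.69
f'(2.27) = 35.73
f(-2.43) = 31.51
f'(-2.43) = -31.01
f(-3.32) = 64.98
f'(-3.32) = -44.24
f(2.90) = 69.90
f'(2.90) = 44.27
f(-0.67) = -0.41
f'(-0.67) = -5.39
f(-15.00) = 1667.03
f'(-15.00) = -235.54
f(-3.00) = 51.59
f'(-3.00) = -39.46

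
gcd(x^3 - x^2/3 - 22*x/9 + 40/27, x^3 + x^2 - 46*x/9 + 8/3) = x^2 - 2*x + 8/9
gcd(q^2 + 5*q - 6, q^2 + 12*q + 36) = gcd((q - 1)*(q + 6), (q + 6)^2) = q + 6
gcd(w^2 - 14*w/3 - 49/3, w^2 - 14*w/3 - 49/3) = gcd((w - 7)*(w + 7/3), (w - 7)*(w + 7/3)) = w^2 - 14*w/3 - 49/3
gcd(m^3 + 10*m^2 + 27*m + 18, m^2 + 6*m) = m + 6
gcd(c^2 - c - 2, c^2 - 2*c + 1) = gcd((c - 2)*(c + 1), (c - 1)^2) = 1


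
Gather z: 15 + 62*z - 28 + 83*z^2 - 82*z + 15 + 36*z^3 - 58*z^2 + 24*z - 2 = 36*z^3 + 25*z^2 + 4*z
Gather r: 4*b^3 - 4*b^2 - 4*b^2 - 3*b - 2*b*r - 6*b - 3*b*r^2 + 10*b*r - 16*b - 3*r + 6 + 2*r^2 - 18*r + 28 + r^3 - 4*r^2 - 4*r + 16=4*b^3 - 8*b^2 - 25*b + r^3 + r^2*(-3*b - 2) + r*(8*b - 25) + 50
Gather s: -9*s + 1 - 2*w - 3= -9*s - 2*w - 2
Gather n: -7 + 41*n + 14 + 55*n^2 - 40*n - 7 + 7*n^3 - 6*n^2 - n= 7*n^3 + 49*n^2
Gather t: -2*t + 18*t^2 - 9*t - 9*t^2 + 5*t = 9*t^2 - 6*t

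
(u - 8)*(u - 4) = u^2 - 12*u + 32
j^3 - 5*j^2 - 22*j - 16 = (j - 8)*(j + 1)*(j + 2)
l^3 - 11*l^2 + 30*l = l*(l - 6)*(l - 5)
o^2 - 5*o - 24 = (o - 8)*(o + 3)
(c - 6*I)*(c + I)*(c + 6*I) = c^3 + I*c^2 + 36*c + 36*I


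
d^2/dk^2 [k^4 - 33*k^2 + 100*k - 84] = 12*k^2 - 66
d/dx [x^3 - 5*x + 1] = 3*x^2 - 5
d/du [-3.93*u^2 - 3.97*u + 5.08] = -7.86*u - 3.97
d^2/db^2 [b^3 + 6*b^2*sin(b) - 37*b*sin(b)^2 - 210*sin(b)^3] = -6*b^2*sin(b) + 24*b*cos(b) - 74*b*cos(2*b) + 6*b + 339*sin(b)/2 - 74*sin(2*b) - 945*sin(3*b)/2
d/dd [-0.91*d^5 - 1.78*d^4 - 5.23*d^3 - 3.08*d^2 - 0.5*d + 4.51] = -4.55*d^4 - 7.12*d^3 - 15.69*d^2 - 6.16*d - 0.5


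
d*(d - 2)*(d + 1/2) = d^3 - 3*d^2/2 - d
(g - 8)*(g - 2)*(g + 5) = g^3 - 5*g^2 - 34*g + 80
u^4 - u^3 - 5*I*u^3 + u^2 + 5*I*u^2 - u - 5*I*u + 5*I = (u - 5*I)*(u + I)*(-I*u + I)*(I*u + 1)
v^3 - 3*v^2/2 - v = v*(v - 2)*(v + 1/2)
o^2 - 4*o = o*(o - 4)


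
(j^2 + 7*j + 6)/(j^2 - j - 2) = (j + 6)/(j - 2)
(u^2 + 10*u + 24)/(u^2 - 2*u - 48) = (u + 4)/(u - 8)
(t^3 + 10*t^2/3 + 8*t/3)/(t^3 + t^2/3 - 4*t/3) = (t + 2)/(t - 1)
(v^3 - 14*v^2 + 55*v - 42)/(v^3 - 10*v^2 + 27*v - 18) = (v - 7)/(v - 3)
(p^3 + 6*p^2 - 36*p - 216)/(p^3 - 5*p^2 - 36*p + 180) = (p + 6)/(p - 5)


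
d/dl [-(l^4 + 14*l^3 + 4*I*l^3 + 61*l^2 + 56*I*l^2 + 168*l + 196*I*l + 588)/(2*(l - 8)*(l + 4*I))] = (-l^5 + l^4*(5 - 8*I) + l^3*(128 + 40*I) + l^2*(248 + 872*I) + l*(-1204 + 1952*I) - 5488 + 3864*I)/(l^4 + l^3*(-16 + 8*I) + l^2*(48 - 128*I) + l*(256 + 512*I) - 1024)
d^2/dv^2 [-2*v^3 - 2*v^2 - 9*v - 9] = -12*v - 4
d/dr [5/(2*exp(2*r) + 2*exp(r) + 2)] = (-5*exp(r) - 5/2)*exp(r)/(exp(2*r) + exp(r) + 1)^2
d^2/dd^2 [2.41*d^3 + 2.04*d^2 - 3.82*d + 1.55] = 14.46*d + 4.08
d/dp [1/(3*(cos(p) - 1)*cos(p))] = (-sin(p)/cos(p)^2 + 2*tan(p))/(3*(cos(p) - 1)^2)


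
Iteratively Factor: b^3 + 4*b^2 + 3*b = (b + 1)*(b^2 + 3*b) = (b + 1)*(b + 3)*(b)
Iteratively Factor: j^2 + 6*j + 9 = (j + 3)*(j + 3)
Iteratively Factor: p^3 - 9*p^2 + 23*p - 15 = (p - 1)*(p^2 - 8*p + 15) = (p - 5)*(p - 1)*(p - 3)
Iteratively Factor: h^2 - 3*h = (h - 3)*(h)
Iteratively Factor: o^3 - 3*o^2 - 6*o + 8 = (o - 4)*(o^2 + o - 2) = (o - 4)*(o - 1)*(o + 2)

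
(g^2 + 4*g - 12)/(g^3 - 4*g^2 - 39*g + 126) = (g - 2)/(g^2 - 10*g + 21)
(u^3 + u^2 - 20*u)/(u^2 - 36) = u*(u^2 + u - 20)/(u^2 - 36)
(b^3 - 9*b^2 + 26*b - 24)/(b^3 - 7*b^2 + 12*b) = (b - 2)/b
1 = 1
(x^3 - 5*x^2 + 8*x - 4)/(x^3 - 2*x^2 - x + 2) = (x - 2)/(x + 1)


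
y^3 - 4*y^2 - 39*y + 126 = (y - 7)*(y - 3)*(y + 6)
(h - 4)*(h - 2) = h^2 - 6*h + 8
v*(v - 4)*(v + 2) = v^3 - 2*v^2 - 8*v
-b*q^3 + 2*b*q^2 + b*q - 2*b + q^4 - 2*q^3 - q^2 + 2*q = (-b + q)*(q - 2)*(q - 1)*(q + 1)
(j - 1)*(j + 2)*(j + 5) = j^3 + 6*j^2 + 3*j - 10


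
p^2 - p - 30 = (p - 6)*(p + 5)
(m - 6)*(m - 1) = m^2 - 7*m + 6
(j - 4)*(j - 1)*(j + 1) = j^3 - 4*j^2 - j + 4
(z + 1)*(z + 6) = z^2 + 7*z + 6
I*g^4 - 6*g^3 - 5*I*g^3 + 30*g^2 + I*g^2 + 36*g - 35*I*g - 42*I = (g - 6)*(g - I)*(g + 7*I)*(I*g + I)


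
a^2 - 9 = (a - 3)*(a + 3)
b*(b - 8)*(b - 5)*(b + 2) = b^4 - 11*b^3 + 14*b^2 + 80*b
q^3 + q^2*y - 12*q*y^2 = q*(q - 3*y)*(q + 4*y)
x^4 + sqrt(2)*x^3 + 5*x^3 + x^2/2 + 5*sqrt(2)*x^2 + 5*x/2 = x*(x + 5)*(x + sqrt(2)/2)^2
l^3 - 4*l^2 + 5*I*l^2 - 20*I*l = l*(l - 4)*(l + 5*I)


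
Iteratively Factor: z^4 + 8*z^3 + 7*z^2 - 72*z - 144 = (z - 3)*(z^3 + 11*z^2 + 40*z + 48) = (z - 3)*(z + 4)*(z^2 + 7*z + 12) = (z - 3)*(z + 4)^2*(z + 3)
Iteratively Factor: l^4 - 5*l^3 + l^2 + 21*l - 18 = (l - 3)*(l^3 - 2*l^2 - 5*l + 6) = (l - 3)^2*(l^2 + l - 2) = (l - 3)^2*(l + 2)*(l - 1)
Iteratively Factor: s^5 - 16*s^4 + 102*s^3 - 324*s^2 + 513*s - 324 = (s - 4)*(s^4 - 12*s^3 + 54*s^2 - 108*s + 81) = (s - 4)*(s - 3)*(s^3 - 9*s^2 + 27*s - 27) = (s - 4)*(s - 3)^2*(s^2 - 6*s + 9) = (s - 4)*(s - 3)^3*(s - 3)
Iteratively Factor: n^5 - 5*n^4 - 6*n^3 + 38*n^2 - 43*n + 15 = (n - 5)*(n^4 - 6*n^2 + 8*n - 3) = (n - 5)*(n - 1)*(n^3 + n^2 - 5*n + 3) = (n - 5)*(n - 1)*(n + 3)*(n^2 - 2*n + 1) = (n - 5)*(n - 1)^2*(n + 3)*(n - 1)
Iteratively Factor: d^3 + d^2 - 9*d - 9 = (d + 3)*(d^2 - 2*d - 3) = (d + 1)*(d + 3)*(d - 3)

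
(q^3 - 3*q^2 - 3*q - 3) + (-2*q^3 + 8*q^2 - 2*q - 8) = -q^3 + 5*q^2 - 5*q - 11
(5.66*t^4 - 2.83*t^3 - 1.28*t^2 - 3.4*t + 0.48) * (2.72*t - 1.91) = 15.3952*t^5 - 18.5082*t^4 + 1.9237*t^3 - 6.8032*t^2 + 7.7996*t - 0.9168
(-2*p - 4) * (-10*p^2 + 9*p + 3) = 20*p^3 + 22*p^2 - 42*p - 12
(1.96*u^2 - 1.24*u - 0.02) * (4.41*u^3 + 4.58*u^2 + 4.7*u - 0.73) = 8.6436*u^5 + 3.5084*u^4 + 3.4446*u^3 - 7.3504*u^2 + 0.8112*u + 0.0146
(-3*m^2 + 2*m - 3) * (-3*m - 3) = 9*m^3 + 3*m^2 + 3*m + 9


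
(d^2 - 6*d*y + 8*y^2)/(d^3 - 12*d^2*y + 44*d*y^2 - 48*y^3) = 1/(d - 6*y)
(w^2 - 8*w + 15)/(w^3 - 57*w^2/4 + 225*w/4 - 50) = 4*(w - 3)/(4*w^2 - 37*w + 40)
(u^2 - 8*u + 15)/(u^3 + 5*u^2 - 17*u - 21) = (u - 5)/(u^2 + 8*u + 7)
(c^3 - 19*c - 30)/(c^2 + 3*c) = c - 3 - 10/c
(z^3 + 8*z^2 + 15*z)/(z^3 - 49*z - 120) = z/(z - 8)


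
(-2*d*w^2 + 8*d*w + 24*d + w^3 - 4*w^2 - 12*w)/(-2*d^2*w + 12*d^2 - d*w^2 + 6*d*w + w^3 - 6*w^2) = (w + 2)/(d + w)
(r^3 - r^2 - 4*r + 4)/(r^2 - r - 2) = (r^2 + r - 2)/(r + 1)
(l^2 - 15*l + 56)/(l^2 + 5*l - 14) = (l^2 - 15*l + 56)/(l^2 + 5*l - 14)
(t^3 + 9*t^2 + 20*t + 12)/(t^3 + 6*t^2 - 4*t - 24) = (t + 1)/(t - 2)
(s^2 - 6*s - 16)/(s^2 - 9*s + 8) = (s + 2)/(s - 1)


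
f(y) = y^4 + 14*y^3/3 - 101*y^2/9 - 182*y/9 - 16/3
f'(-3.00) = 65.11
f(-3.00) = -90.67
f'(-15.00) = -10033.56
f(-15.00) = 32648.00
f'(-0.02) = -19.77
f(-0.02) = -4.93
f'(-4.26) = 20.22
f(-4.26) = -154.28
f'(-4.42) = 7.09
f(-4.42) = -156.49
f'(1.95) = 18.91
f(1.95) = -38.38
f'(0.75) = -27.49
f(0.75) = -24.53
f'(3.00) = 146.44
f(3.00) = 40.00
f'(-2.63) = 62.88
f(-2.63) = -66.82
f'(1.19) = -20.37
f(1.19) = -35.42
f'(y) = 4*y^3 + 14*y^2 - 202*y/9 - 182/9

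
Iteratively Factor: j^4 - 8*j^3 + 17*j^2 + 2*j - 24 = (j + 1)*(j^3 - 9*j^2 + 26*j - 24) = (j - 2)*(j + 1)*(j^2 - 7*j + 12) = (j - 4)*(j - 2)*(j + 1)*(j - 3)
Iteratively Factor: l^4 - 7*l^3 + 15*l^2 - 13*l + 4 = (l - 4)*(l^3 - 3*l^2 + 3*l - 1) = (l - 4)*(l - 1)*(l^2 - 2*l + 1) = (l - 4)*(l - 1)^2*(l - 1)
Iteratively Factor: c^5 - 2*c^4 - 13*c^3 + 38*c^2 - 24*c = (c - 2)*(c^4 - 13*c^2 + 12*c) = (c - 3)*(c - 2)*(c^3 + 3*c^2 - 4*c) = c*(c - 3)*(c - 2)*(c^2 + 3*c - 4) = c*(c - 3)*(c - 2)*(c + 4)*(c - 1)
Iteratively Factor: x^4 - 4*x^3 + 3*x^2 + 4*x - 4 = (x - 2)*(x^3 - 2*x^2 - x + 2) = (x - 2)^2*(x^2 - 1) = (x - 2)^2*(x + 1)*(x - 1)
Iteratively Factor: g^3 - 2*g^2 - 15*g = (g + 3)*(g^2 - 5*g) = (g - 5)*(g + 3)*(g)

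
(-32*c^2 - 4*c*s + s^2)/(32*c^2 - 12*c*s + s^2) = (4*c + s)/(-4*c + s)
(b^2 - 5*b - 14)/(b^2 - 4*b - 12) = (b - 7)/(b - 6)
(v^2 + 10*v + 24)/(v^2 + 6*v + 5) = (v^2 + 10*v + 24)/(v^2 + 6*v + 5)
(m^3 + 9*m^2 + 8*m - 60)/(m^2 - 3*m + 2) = (m^2 + 11*m + 30)/(m - 1)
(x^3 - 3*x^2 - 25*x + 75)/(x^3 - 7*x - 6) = (x^2 - 25)/(x^2 + 3*x + 2)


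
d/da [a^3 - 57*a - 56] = 3*a^2 - 57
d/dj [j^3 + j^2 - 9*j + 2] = 3*j^2 + 2*j - 9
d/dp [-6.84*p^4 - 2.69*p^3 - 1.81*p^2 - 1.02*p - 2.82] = -27.36*p^3 - 8.07*p^2 - 3.62*p - 1.02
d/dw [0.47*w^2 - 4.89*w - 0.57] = 0.94*w - 4.89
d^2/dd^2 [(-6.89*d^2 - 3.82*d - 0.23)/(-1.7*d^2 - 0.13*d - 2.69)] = (19.03422*d^3 - 185.05962*d^2 - 104.50818*d + 94.945944)/(4.913*d^6 + 1.1271*d^5 + 23.40849*d^4 + 3.569137*d^3 + 37.040493*d^2 + 2.822079*d + 19.465109)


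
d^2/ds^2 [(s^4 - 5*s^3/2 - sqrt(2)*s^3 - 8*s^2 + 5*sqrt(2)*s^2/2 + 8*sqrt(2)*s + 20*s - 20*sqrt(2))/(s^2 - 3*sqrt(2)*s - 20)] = 2*(s^6 - 9*sqrt(2)*s^5 - 6*s^4 - 60*s^3 + 426*sqrt(2)*s^3 - 360*sqrt(2)*s^2 + 1560*s^2 - 1440*s - 720*sqrt(2)*s - 4160 - 960*sqrt(2))/(s^6 - 9*sqrt(2)*s^5 - 6*s^4 + 306*sqrt(2)*s^3 + 120*s^2 - 3600*sqrt(2)*s - 8000)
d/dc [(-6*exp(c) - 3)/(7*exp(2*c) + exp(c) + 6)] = 3*((2*exp(c) + 1)*(14*exp(c) + 1) - 14*exp(2*c) - 2*exp(c) - 12)*exp(c)/(7*exp(2*c) + exp(c) + 6)^2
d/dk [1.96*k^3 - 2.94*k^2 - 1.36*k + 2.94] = 5.88*k^2 - 5.88*k - 1.36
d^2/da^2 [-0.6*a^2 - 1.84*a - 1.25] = -1.20000000000000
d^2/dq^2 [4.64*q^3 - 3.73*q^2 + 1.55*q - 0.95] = 27.84*q - 7.46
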